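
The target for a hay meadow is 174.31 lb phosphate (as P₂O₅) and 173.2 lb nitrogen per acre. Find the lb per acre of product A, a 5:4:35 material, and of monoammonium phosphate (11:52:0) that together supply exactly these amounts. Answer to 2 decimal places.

3281.94 lb product A, 82.75 lb monoammonium phosphate

With a, b = lb per acre of product A and monoammonium phosphate:
P₂O₅: 0.04·a + 0.52·b = 174.31
N: 0.05·a + 0.11·b = 173.2
From row1: a = (174.31 − 0.52·b) / 0.04.
Into row2: 0.05·(174.31 − 0.52·b)/0.04 + 0.11·b = 173.2 → b = 82.7546, a = 3281.9398.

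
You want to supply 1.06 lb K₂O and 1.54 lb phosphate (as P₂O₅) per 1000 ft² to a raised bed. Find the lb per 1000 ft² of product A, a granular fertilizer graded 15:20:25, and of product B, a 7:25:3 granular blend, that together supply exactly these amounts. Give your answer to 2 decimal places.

With a, b = lb per 1000 ft² of product A and product B:
K₂O: 0.25·a + 0.03·b = 1.06
P₂O₅: 0.2·a + 0.25·b = 1.54
Eliminate b: (row1) − 0.03/0.25·(row2) → 0.226·a = 0.8752, so a = 3.87257.
Then b = (1.54 − 0.2·3.87257) / 0.25 = 3.06195.

3.87 lb product A, 3.06 lb product B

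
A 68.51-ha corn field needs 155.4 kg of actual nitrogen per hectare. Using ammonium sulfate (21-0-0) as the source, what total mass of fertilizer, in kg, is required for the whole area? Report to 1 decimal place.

50697.4 kg

Product per hectare = 155.4 / 21% = 740 kg.
Total product = 740 × 68.51 = 50697.4 kg.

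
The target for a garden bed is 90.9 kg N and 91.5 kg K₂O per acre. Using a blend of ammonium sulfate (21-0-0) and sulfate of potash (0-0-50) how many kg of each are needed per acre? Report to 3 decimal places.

Let a = kg of ammonium sulfate, b = kg of sulfate of potash (per acre).
N: 0.21·a + 0·b = 90.9
K₂O: 0·a + 0.5·b = 91.5
Solving simultaneously: a = 432.8571, b = 183.

432.857 kg ammonium sulfate, 183.000 kg sulfate of potash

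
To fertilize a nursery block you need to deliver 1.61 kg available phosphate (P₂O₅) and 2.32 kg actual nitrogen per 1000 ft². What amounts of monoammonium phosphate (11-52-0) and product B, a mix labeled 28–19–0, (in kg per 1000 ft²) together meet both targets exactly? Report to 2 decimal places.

0.08 kg monoammonium phosphate, 8.25 kg product B

With a, b = kg per 1000 ft² of monoammonium phosphate and product B:
P₂O₅: 0.52·a + 0.19·b = 1.61
N: 0.11·a + 0.28·b = 2.32
Eliminate a: (row1) − 0.52/0.11·(row2) → -1.13364·b = -9.35727, so b = 8.25421.
Back-substitute: a = (1.61 − 0.19·8.25421) / 0.52 = 0.0801925.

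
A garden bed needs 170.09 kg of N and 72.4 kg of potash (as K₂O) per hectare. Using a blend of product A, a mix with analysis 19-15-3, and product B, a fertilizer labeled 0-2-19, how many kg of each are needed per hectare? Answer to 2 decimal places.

Let a = kg of product A, b = kg of product B (per hectare).
N: 0.19·a + 0·b = 170.09
K₂O: 0.03·a + 0.19·b = 72.4
Eliminate b: (row1) − 0/0.19·(row2) → 0.19·a = 170.09, so a = 895.211.
Then b = (72.4 − 0.03·895.211) / 0.19 = 239.704.

895.21 kg product A, 239.70 kg product B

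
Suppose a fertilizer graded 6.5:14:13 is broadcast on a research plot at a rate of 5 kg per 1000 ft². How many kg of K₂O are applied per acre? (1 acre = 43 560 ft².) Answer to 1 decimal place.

K₂O per 1000 ft² = 5 × 13% = 0.65 kg.
Convert to per acre: 0.65 × 43.56 = 28.314 kg.

28.3 kg K₂O per acre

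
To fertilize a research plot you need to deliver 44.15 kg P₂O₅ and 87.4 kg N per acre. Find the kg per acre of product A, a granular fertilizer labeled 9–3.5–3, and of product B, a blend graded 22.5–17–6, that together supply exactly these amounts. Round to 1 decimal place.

Let a = kg of product A, b = kg of product B (per acre).
P₂O₅: 0.035·a + 0.17·b = 44.15
N: 0.09·a + 0.225·b = 87.4
Solving simultaneously: a = 663.199, b = 123.165.

663.2 kg product A, 123.2 kg product B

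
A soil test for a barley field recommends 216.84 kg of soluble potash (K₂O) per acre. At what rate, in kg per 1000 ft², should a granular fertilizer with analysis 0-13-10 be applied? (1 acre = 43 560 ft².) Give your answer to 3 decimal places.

49.780 kg of product per thousand sq ft

Product per acre = 216.84 / 10% = 2168.4 kg.
Convert to per 1000 ft²: 2168.4 × 0.0229568 = 49.7796 kg.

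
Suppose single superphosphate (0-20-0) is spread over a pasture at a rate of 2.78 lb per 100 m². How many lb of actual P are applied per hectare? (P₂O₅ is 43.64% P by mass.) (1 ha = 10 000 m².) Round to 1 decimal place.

24.3 lb P per hectare

P₂O₅ per 100 m² = 2.78 × 20% = 0.556 lb.
Elemental P = 0.556 × 0.4364 = 0.242638 lb per 100 m².
Convert to per hectare: 0.242638 × 100 = 24.2638 lb.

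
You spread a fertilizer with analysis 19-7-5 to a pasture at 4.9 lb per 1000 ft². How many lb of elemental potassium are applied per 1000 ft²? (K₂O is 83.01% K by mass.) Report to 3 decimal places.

0.203 lb K per thousand sq ft

K₂O per 1000 ft² = 4.9 × 5% = 0.245 lb.
Elemental K = 0.245 × 0.8301 = 0.203374 lb per 1000 ft².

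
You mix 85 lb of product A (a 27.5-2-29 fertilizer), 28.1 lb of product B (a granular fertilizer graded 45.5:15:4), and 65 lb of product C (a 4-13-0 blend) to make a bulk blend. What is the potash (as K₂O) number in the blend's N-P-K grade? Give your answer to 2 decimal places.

Total mass = 85 + 28.1 + 65 = 178.1 lb.
K₂O mass = 29%×85 + 4%×28.1 + 0%×65 = 25.774 lb.
% K₂O = 25.774 / 178.1 = 14.4716%.

14.47% K₂O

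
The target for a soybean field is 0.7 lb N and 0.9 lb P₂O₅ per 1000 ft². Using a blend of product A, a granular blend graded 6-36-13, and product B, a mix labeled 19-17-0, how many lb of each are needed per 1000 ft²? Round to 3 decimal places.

Per-1000 ft² balance (a = product A, b = product B):
N: 0.06·a + 0.19·b = 0.7
P₂O₅: 0.36·a + 0.17·b = 0.9
Eliminate b: (row1) − 0.19/0.17·(row2) → -0.342353·a = -0.305882, so a = 0.893471.
Then b = (0.9 − 0.36·0.893471) / 0.17 = 3.40206.

0.893 lb product A, 3.402 lb product B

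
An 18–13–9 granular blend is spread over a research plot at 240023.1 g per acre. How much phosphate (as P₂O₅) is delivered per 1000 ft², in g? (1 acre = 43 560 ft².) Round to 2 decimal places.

716.32 g P₂O₅ per thousand sq ft

P₂O₅ per acre = 240023.1 × 13% = 31203 g.
Convert to per 1000 ft²: 31203 × 0.0229568 = 716.322 g.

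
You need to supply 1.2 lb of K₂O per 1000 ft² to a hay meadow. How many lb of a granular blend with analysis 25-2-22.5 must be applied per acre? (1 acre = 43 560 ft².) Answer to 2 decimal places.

232.32 lb of product per acre

Product per 1000 ft² = 1.2 / 22.5% = 5.33333 lb.
Convert to per acre: 5.33333 × 43.56 = 232.32 lb.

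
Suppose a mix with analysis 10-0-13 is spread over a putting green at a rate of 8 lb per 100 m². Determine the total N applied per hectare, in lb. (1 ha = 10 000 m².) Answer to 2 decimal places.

80.00 lb N per hectare

nitrogen per 100 m² = 8 × 10% = 0.8 lb.
Convert to per hectare: 0.8 × 100 = 80 lb.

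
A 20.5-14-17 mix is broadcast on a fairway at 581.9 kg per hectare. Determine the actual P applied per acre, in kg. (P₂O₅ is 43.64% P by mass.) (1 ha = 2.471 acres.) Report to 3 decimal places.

P₂O₅ per hectare = 581.9 × 14% = 81.466 kg.
Elemental P = 81.466 × 0.4364 = 35.5518 kg per hectare.
Convert to per acre: 35.5518 × 0.404694 = 14.3876 kg.

14.388 kg P per acre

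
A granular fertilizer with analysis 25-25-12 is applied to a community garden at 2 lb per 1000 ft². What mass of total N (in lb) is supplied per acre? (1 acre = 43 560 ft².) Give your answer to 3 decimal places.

nitrogen per 1000 ft² = 2 × 25% = 0.5 lb.
Convert to per acre: 0.5 × 43.56 = 21.78 lb.

21.780 lb N per acre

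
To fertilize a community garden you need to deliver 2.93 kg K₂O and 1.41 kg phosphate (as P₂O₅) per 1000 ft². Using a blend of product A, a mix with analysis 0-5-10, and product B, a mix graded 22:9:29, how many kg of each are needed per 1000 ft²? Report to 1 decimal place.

Per-1000 ft² balance (a = product A, b = product B):
K₂O: 0.1·a + 0.29·b = 2.93
P₂O₅: 0.05·a + 0.09·b = 1.41
Solving simultaneously: a = 26.4, b = 1.

26.4 kg product A, 1.0 kg product B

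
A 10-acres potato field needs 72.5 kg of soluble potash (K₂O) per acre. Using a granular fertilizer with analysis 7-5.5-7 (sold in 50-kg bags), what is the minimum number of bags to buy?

208 bags

Product per acre = 72.5 / 7% = 1035.71 kg.
Total product = 1035.71 × 10 = 10357.1 kg.
Bags = ⌈10357.1 / 50⌉ = 208.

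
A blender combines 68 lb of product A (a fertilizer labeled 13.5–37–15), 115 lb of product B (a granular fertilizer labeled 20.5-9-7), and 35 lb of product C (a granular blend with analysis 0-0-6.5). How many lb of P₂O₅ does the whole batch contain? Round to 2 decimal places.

P₂O₅ mass = 37%×68 + 9%×115 + 0%×35 = 35.51 lb.

35.51 lb P₂O₅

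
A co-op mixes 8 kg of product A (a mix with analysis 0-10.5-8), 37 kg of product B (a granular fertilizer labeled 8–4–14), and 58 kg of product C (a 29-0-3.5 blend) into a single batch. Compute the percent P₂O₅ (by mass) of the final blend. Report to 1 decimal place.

Total mass = 8 + 37 + 58 = 103 kg.
P₂O₅ mass = 10.5%×8 + 4%×37 + 0%×58 = 2.32 kg.
% P₂O₅ = 2.32 / 103 = 2.25243%.

2.3% P₂O₅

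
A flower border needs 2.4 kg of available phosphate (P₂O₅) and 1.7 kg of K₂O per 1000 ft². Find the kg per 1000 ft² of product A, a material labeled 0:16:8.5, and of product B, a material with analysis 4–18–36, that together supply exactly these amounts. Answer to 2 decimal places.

Per-1000 ft² balance (a = product A, b = product B):
P₂O₅: 0.16·a + 0.18·b = 2.4
K₂O: 0.085·a + 0.36·b = 1.7
From row1: a = (2.4 − 0.18·b) / 0.16.
Into row2: 0.085·(2.4 − 0.18·b)/0.16 + 0.36·b = 1.7 → b = 1.60757, a = 13.1915.

13.19 kg product A, 1.61 kg product B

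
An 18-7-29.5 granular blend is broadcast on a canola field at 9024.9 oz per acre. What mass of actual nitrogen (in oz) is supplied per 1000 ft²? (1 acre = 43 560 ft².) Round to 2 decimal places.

37.29 oz N per thousand sq ft

nitrogen per acre = 9024.9 × 18% = 1624.48 oz.
Convert to per 1000 ft²: 1624.48 × 0.0229568 = 37.293 oz.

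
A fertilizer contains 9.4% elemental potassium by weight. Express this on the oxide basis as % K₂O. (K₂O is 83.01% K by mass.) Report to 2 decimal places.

11.32% K₂O

%K₂O = 9.4 / 0.8301 = 11.3239%.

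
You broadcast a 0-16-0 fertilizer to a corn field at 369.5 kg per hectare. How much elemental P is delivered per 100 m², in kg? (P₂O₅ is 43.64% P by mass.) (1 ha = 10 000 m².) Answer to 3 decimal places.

P₂O₅ per hectare = 369.5 × 16% = 59.12 kg.
Elemental P = 59.12 × 0.4364 = 25.8 kg per hectare.
Convert to per 100 m²: 25.8 × 0.01 = 0.2579997 kg.

0.258 kg P per hundred sq m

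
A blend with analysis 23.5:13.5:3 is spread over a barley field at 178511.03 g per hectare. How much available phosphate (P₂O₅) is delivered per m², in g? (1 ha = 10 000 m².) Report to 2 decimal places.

2.41 g P₂O₅ per sq m

P₂O₅ per hectare = 178511.03 × 13.5% = 24099 g.
Convert to per m²: 24099 × 0.0001 = 2.4099 g.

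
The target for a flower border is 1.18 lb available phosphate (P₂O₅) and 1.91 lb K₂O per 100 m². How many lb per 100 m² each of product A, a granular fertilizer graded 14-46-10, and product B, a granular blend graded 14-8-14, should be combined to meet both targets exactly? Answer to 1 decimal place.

Let a = lb of product A, b = lb of product B (per 100 m²).
P₂O₅: 0.46·a + 0.08·b = 1.18
K₂O: 0.1·a + 0.14·b = 1.91
Solving simultaneously: a = 0.219858, b = 13.4858.

0.2 lb product A, 13.5 lb product B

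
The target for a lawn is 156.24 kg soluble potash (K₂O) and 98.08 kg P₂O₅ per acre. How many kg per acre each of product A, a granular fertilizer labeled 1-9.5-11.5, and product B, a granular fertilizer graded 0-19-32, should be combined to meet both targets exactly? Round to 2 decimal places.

198.83 kg product A, 416.80 kg product B

With a, b = kg per acre of product A and product B:
K₂O: 0.115·a + 0.32·b = 156.24
P₂O₅: 0.095·a + 0.19·b = 98.08
Eliminate b: (row1) − 0.32/0.19·(row2) → -0.045·a = -8.94737, so a = 198.8304.
Then b = (98.08 − 0.095·198.8304) / 0.19 = 416.795.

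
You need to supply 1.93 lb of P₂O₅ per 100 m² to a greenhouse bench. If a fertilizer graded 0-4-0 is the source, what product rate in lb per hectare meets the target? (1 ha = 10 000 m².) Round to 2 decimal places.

4825.00 lb of product per hectare

Product per 100 m² = 1.93 / 4% = 48.25 lb.
Convert to per hectare: 48.25 × 100 = 4825 lb.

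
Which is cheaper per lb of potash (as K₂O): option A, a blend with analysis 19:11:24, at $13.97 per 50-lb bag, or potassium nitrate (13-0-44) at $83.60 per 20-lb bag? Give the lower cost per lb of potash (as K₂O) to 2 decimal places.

$1.16 per lb K₂O (option A)

option A: K₂O per bag = 50 × 24% = 12 lb; cost = 13.97 / 12 = $1.1642/lb K₂O.
potassium nitrate: K₂O per bag = 20 × 44% = 8.8 lb; cost = 83.60 / 8.8 = $9.5000/lb K₂O.
option A is cheaper.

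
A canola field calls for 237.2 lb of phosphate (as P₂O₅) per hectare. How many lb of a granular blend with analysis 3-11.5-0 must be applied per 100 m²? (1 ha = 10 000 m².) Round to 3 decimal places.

Product per hectare = 237.2 / 11.5% = 2062.61 lb.
Convert to per 100 m²: 2062.61 × 0.01 = 20.6261 lb.

20.626 lb of product per hundred sq m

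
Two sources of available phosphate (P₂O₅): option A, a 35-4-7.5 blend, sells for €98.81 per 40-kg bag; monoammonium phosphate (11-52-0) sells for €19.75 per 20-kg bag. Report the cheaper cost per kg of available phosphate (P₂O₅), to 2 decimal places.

€1.90 per kg P₂O₅ (monoammonium phosphate)

option A: P₂O₅ per bag = 40 × 4% = 1.6 kg; cost = 98.81 / 1.6 = €61.7563/kg P₂O₅.
monoammonium phosphate: P₂O₅ per bag = 20 × 52% = 10.4 kg; cost = 19.75 / 10.4 = €1.8990/kg P₂O₅.
monoammonium phosphate is cheaper.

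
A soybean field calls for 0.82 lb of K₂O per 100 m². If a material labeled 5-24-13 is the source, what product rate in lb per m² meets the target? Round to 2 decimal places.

Product per 100 m² = 0.82 / 13% = 6.30769 lb.
Convert to per m²: 6.30769 × 0.01 = 0.0630769 lb.

0.06 lb of product per sq m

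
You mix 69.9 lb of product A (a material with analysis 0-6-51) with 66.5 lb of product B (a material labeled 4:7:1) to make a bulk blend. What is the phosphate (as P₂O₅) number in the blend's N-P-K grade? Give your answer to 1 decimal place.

Total mass = 69.9 + 66.5 = 136.4 lb.
P₂O₅ mass = 6%×69.9 + 7%×66.5 = 8.849 lb.
% P₂O₅ = 8.849 / 136.4 = 6.48754%.

6.5% P₂O₅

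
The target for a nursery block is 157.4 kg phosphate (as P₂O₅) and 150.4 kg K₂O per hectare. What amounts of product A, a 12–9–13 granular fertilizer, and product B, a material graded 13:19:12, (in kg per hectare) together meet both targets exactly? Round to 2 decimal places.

With a, b = kg per hectare of product A and product B:
P₂O₅: 0.09·a + 0.19·b = 157.4
K₂O: 0.13·a + 0.12·b = 150.4
Eliminate a: (row1) − 0.09/0.13·(row2) → 0.106923·b = 53.2769, so b = 498.273.
Back-substitute: a = (157.4 − 0.19·498.273) / 0.09 = 696.978.

696.98 kg product A, 498.27 kg product B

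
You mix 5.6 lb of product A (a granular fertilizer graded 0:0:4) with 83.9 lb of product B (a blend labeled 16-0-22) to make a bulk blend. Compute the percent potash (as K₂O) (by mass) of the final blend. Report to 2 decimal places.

20.87% K₂O

Total mass = 5.6 + 83.9 = 89.5 lb.
K₂O mass = 4%×5.6 + 22%×83.9 = 18.682 lb.
% K₂O = 18.682 / 89.5 = 20.8737%.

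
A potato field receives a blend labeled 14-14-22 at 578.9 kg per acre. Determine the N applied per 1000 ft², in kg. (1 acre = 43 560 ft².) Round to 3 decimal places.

nitrogen per acre = 578.9 × 14% = 81.046 kg.
Convert to per 1000 ft²: 81.046 × 0.0229568 = 1.86056 kg.

1.861 kg N per thousand sq ft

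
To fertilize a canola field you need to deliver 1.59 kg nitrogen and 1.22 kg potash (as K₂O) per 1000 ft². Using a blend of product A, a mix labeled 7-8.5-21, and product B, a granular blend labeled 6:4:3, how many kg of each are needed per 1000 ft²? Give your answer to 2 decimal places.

Let a = kg of product A, b = kg of product B (per 1000 ft²).
N: 0.07·a + 0.06·b = 1.59
K₂O: 0.21·a + 0.03·b = 1.22
From row1: a = (1.59 − 0.06·b) / 0.07.
Into row2: 0.21·(1.59 − 0.06·b)/0.07 + 0.03·b = 1.22 → b = 23.6667, a = 2.42857.

2.43 kg product A, 23.67 kg product B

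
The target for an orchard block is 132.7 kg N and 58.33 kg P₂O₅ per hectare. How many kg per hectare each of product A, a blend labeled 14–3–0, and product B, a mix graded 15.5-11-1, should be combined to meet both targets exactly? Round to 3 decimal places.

516.823 kg product A, 389.321 kg product B

Per-hectare balance (a = product A, b = product B):
N: 0.14·a + 0.155·b = 132.7
P₂O₅: 0.03·a + 0.11·b = 58.33
Solving simultaneously: a = 516.8233, b = 389.3209.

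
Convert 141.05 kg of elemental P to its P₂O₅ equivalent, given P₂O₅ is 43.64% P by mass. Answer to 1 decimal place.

P₂O₅ = 141.05 / 0.4364 = 323.213 kg.

323.2 kg P₂O₅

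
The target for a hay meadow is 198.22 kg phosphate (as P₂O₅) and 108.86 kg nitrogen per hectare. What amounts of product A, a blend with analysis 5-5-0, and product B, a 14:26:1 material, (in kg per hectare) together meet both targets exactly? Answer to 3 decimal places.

Per-hectare balance (a = product A, b = product B):
P₂O₅: 0.05·a + 0.26·b = 198.22
N: 0.05·a + 0.14·b = 108.86
Solving simultaneously: a = 92.1333, b = 744.6667.

92.133 kg product A, 744.667 kg product B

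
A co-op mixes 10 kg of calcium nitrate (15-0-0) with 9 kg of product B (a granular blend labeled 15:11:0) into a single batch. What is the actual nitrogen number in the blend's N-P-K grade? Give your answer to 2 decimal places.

Total mass = 10 + 9 = 19 kg.
N mass = 15%×10 + 15%×9 = 2.85 kg.
% N = 2.85 / 19 = 15%.

15.00% N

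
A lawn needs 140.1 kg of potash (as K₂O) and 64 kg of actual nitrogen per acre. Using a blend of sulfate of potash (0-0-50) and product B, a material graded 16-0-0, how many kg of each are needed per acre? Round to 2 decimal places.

Per-acre balance (a = sulfate of potash, b = product B):
K₂O: 0.5·a + 0·b = 140.1
N: 0·a + 0.16·b = 64
Solving simultaneously: a = 280.2, b = 400.

280.20 kg sulfate of potash, 400.00 kg product B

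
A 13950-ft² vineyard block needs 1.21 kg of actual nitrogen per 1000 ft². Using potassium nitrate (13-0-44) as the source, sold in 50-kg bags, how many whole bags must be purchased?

3 bags

Product per 1000 ft² = 1.21 / 13% = 9.30769 kg.
Total product = 9.30769 × 13950 / 1000 = 129.842 kg.
Bags = ⌈129.842 / 50⌉ = 3.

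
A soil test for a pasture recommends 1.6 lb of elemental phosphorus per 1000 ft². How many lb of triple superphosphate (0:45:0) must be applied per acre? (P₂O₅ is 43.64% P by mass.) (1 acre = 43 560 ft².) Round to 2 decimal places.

354.90 lb of product per acre

As P₂O₅: 1.6 / 0.4364 = 3.66636 lb per 1000 ft².
Product per 1000 ft² = 3.66636 / 45% = 8.14747 lb.
Convert to per acre: 8.14747 × 43.56 = 354.904 lb.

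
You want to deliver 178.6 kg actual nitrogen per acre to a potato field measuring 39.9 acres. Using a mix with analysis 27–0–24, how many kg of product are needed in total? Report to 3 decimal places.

26393.111 kg

Product per acre = 178.6 / 27% = 661.481 kg.
Total product = 661.481 × 39.9 = 26393.1111 kg.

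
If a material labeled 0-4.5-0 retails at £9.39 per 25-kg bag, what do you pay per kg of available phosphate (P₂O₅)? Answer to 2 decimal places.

P₂O₅ in bag = 25 × 4.5% = 1.125 kg.
Cost per kg P₂O₅ = £9.39 / 1.125 = £8.3467.

£8.35 per kg P₂O₅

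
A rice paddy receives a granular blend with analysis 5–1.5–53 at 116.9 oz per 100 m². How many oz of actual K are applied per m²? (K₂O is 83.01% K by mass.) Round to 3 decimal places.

0.514 oz K per sq m

K₂O per 100 m² = 116.9 × 53% = 61.957 oz.
Elemental K = 61.957 × 0.8301 = 51.4305 oz per 100 m².
Convert to per m²: 51.4305 × 0.01 = 0.514305 oz.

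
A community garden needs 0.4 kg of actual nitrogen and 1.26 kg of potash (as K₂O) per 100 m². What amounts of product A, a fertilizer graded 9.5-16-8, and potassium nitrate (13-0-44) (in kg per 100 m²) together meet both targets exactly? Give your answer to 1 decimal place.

Per-100 m² balance (a = product A, b = potassium nitrate):
N: 0.095·a + 0.13·b = 0.4
K₂O: 0.08·a + 0.44·b = 1.26
From row1: a = (0.4 − 0.13·b) / 0.095.
Into row2: 0.08·(0.4 − 0.13·b)/0.095 + 0.44·b = 1.26 → b = 2.79299, a = 0.388535.

0.4 kg product A, 2.8 kg potassium nitrate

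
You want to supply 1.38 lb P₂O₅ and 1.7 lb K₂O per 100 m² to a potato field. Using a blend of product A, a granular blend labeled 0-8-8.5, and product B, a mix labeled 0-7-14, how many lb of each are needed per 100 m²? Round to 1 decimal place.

14.1 lb product A, 3.6 lb product B

Per-100 m² balance (a = product A, b = product B):
P₂O₅: 0.08·a + 0.07·b = 1.38
K₂O: 0.085·a + 0.14·b = 1.7
Eliminate a: (row1) − 0.08/0.085·(row2) → -0.0617647·b = -0.22, so b = 3.5619.
Back-substitute: a = (1.38 − 0.07·3.5619) / 0.08 = 14.1333.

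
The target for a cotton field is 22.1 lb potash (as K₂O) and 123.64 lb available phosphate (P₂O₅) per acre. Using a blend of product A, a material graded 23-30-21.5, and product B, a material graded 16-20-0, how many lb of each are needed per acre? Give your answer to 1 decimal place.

102.8 lb product A, 464.0 lb product B

With a, b = lb per acre of product A and product B:
K₂O: 0.215·a + 0·b = 22.1
P₂O₅: 0.3·a + 0.2·b = 123.64
Eliminate a: (row1) − 0.215/0.3·(row2) → -0.143333·b = -66.5087, so b = 464.014.
Back-substitute: a = (22.1 − 0·464.014) / 0.215 = 102.791.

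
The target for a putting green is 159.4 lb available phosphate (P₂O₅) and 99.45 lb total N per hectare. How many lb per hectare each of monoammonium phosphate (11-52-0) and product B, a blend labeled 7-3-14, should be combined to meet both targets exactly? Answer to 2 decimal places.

Per-hectare balance (a = monoammonium phosphate, b = product B):
P₂O₅: 0.52·a + 0.03·b = 159.4
N: 0.11·a + 0.07·b = 99.45
Solving simultaneously: a = 246.964, b = 1032.628.

246.96 lb monoammonium phosphate, 1032.63 lb product B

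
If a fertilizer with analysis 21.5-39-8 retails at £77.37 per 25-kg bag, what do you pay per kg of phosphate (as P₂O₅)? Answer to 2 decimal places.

£7.94 per kg P₂O₅

P₂O₅ in bag = 25 × 39% = 9.75 kg.
Cost per kg P₂O₅ = £77.37 / 9.75 = £7.9354.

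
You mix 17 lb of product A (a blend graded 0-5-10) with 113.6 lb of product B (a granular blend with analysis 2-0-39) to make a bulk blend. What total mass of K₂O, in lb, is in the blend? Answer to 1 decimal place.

K₂O mass = 10%×17 + 39%×113.6 = 46.004 lb.

46.0 lb K₂O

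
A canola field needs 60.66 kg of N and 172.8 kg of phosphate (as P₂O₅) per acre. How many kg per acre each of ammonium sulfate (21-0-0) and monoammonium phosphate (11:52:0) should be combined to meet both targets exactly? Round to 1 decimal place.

Let a = kg of ammonium sulfate, b = kg of monoammonium phosphate (per acre).
N: 0.21·a + 0.11·b = 60.66
P₂O₅: 0·a + 0.52·b = 172.8
Solving simultaneously: a = 114.791, b = 332.308.

114.8 kg ammonium sulfate, 332.3 kg monoammonium phosphate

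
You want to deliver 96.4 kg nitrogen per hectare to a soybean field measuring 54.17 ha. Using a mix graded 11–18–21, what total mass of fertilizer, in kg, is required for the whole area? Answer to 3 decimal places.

47472.618 kg

Product per hectare = 96.4 / 11% = 876.364 kg.
Total product = 876.364 × 54.17 = 47472.6182 kg.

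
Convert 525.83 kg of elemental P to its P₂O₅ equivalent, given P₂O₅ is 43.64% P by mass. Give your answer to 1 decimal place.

P₂O₅ = 525.83 / 0.4364 = 1204.93 kg.

1204.9 kg P₂O₅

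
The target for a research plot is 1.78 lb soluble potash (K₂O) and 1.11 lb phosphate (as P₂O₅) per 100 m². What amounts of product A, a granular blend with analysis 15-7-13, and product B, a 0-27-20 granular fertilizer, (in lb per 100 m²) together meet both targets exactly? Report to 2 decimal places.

With a, b = lb per 100 m² of product A and product B:
K₂O: 0.13·a + 0.2·b = 1.78
P₂O₅: 0.07·a + 0.27·b = 1.11
From row1: a = (1.78 − 0.2·b) / 0.13.
Into row2: 0.07·(1.78 − 0.2·b)/0.13 + 0.27·b = 1.11 → b = 0.933649, a = 12.2559.

12.26 lb product A, 0.93 lb product B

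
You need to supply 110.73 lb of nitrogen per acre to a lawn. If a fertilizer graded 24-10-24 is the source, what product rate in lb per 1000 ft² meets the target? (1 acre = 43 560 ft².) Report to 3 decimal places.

10.592 lb of product per thousand sq ft

Product per acre = 110.73 / 24% = 461.375 lb.
Convert to per 1000 ft²: 461.375 × 0.0229568 = 10.5917 lb.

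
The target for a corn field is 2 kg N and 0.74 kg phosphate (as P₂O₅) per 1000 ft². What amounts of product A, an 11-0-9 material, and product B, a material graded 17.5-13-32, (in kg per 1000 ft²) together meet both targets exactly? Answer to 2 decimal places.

9.13 kg product A, 5.69 kg product B

With a, b = kg per 1000 ft² of product A and product B:
N: 0.11·a + 0.175·b = 2
P₂O₅: 0·a + 0.13·b = 0.74
Solving simultaneously: a = 9.12587, b = 5.69231.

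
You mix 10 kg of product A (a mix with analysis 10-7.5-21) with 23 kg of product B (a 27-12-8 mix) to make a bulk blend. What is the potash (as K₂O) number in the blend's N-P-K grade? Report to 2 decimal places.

Total mass = 10 + 23 = 33 kg.
K₂O mass = 21%×10 + 8%×23 = 3.94 kg.
% K₂O = 3.94 / 33 = 11.9394%.

11.94% K₂O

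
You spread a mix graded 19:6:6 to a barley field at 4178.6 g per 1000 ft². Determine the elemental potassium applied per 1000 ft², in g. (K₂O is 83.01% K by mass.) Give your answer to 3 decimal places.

208.119 g K per thousand sq ft

K₂O per 1000 ft² = 4178.6 × 6% = 250.716 g.
Elemental K = 250.716 × 0.8301 = 208.1194 g per 1000 ft².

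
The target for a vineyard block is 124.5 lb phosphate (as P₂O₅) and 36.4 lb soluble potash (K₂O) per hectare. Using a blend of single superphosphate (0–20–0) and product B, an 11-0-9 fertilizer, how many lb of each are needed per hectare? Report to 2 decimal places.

622.50 lb single superphosphate, 404.44 lb product B

Per-hectare balance (a = single superphosphate, b = product B):
P₂O₅: 0.2·a + 0·b = 124.5
K₂O: 0·a + 0.09·b = 36.4
Solving simultaneously: a = 622.5, b = 404.444.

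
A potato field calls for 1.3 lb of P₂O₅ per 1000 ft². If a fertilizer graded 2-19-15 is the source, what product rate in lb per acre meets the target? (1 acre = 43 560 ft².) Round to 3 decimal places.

298.042 lb of product per acre

Product per 1000 ft² = 1.3 / 19% = 6.84211 lb.
Convert to per acre: 6.84211 × 43.56 = 298.0421 lb.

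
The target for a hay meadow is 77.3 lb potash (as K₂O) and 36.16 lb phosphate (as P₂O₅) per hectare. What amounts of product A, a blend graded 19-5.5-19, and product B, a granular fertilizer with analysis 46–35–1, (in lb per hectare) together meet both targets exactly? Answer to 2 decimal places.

404.75 lb product A, 39.71 lb product B

Per-hectare balance (a = product A, b = product B):
K₂O: 0.19·a + 0.01·b = 77.3
P₂O₅: 0.055·a + 0.35·b = 36.16
Solving simultaneously: a = 404.752, b = 39.7104.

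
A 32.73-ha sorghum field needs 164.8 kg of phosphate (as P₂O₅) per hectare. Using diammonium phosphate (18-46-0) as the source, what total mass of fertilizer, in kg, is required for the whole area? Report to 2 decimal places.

Product per hectare = 164.8 / 46% = 358.261 kg.
Total product = 358.261 × 32.73 = 11725.878 kg.

11725.88 kg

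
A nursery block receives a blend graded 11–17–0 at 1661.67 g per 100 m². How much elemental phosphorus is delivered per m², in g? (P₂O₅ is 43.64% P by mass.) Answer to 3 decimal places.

P₂O₅ per 100 m² = 1661.67 × 17% = 282.484 g.
Elemental P = 282.484 × 0.4364 = 123.276 g per 100 m².
Convert to per m²: 123.276 × 0.01 = 1.23276 g.

1.233 g P per sq m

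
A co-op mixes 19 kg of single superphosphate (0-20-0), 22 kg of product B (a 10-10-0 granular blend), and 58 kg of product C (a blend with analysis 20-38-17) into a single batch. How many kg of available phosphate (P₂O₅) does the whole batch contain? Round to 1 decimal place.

28.0 kg P₂O₅

P₂O₅ mass = 20%×19 + 10%×22 + 38%×58 = 28.04 kg.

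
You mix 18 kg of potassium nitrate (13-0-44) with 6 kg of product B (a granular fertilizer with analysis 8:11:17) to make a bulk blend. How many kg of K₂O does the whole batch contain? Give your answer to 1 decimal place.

8.9 kg K₂O

K₂O mass = 44%×18 + 17%×6 = 8.94 kg.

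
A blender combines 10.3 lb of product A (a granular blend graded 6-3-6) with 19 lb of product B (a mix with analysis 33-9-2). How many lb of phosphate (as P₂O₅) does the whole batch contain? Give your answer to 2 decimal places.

P₂O₅ mass = 3%×10.3 + 9%×19 = 2.019 lb.

2.02 lb P₂O₅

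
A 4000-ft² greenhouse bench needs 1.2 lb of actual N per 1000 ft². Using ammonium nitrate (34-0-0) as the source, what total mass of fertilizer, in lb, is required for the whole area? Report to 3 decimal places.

14.118 lb

Product per 1000 ft² = 1.2 / 34% = 3.52941 lb.
Total product = 3.52941 × 4000 / 1000 = 14.1176 lb.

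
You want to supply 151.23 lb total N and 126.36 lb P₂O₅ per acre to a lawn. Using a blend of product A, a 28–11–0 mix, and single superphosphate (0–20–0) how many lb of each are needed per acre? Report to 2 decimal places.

540.11 lb product A, 334.74 lb single superphosphate

Let a = lb of product A, b = lb of single superphosphate (per acre).
N: 0.28·a + 0·b = 151.23
P₂O₅: 0.11·a + 0.2·b = 126.36
From row1: a = (151.23 − 0·b) / 0.28.
Into row2: 0.11·(151.23 − 0·b)/0.28 + 0.2·b = 126.36 → b = 334.741, a = 540.107.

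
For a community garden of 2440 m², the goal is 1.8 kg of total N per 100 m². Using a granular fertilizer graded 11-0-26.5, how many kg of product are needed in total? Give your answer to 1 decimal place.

399.3 kg

Product per 100 m² = 1.8 / 11% = 16.3636 kg.
Total product = 16.3636 × 2440 / 100 = 399.273 kg.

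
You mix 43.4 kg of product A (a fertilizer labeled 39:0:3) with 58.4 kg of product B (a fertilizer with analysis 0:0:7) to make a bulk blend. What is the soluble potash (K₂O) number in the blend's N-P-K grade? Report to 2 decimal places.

5.29% K₂O

Total mass = 43.4 + 58.4 = 101.8 kg.
K₂O mass = 3%×43.4 + 7%×58.4 = 5.39 kg.
% K₂O = 5.39 / 101.8 = 5.2947%.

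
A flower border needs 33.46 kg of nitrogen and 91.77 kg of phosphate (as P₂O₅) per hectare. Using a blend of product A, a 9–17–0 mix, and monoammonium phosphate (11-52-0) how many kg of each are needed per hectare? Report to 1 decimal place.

259.9 kg product A, 91.5 kg monoammonium phosphate

With a, b = kg per hectare of product A and monoammonium phosphate:
N: 0.09·a + 0.11·b = 33.46
P₂O₅: 0.17·a + 0.52·b = 91.77
From row1: a = (33.46 − 0.11·b) / 0.09.
Into row2: 0.17·(33.46 − 0.11·b)/0.09 + 0.52·b = 91.77 → b = 91.4982, a = 259.947.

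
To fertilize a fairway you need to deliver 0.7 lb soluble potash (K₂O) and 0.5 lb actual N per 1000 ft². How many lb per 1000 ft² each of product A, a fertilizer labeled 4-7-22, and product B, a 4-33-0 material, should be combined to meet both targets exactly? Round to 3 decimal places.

Per-1000 ft² balance (a = product A, b = product B):
K₂O: 0.22·a + 0·b = 0.7
N: 0.04·a + 0.04·b = 0.5
Eliminate b: (row1) − 0/0.04·(row2) → 0.22·a = 0.7, so a = 3.18182.
Then b = (0.5 − 0.04·3.18182) / 0.04 = 9.31818.

3.182 lb product A, 9.318 lb product B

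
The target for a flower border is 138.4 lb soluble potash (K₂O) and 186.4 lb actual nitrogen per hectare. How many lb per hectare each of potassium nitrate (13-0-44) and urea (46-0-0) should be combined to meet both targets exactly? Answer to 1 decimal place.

Per-hectare balance (a = potassium nitrate, b = urea):
K₂O: 0.44·a + 0·b = 138.4
N: 0.13·a + 0.46·b = 186.4
From row1: a = (138.4 − 0·b) / 0.44.
Into row2: 0.13·(138.4 − 0·b)/0.44 + 0.46·b = 186.4 → b = 316.324, a = 314.545.

314.5 lb potassium nitrate, 316.3 lb urea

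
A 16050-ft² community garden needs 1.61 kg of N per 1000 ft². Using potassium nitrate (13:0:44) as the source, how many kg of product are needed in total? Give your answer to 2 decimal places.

198.77 kg

Product per 1000 ft² = 1.61 / 13% = 12.3846 kg.
Total product = 12.3846 × 16050 / 1000 = 198.773 kg.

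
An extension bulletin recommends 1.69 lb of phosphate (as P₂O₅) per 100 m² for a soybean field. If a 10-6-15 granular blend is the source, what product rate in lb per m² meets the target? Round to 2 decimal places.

0.28 lb of product per sq m

Product per 100 m² = 1.69 / 6% = 28.1667 lb.
Convert to per m²: 28.1667 × 0.01 = 0.281667 lb.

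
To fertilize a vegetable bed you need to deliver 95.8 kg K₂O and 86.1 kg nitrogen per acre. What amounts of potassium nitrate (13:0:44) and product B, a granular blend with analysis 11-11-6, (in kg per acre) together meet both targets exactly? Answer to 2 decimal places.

Let a = kg of potassium nitrate, b = kg of product B (per acre).
K₂O: 0.44·a + 0.06·b = 95.8
N: 0.13·a + 0.11·b = 86.1
Solving simultaneously: a = 132.315, b = 626.3547.

132.32 kg potassium nitrate, 626.35 kg product B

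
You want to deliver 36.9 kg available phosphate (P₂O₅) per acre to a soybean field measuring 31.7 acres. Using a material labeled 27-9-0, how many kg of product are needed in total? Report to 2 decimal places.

Product per acre = 36.9 / 9% = 410 kg.
Total product = 410 × 31.7 = 12997 kg.

12997.00 kg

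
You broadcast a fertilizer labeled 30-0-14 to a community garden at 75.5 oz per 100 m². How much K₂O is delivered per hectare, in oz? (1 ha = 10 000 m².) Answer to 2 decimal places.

K₂O per 100 m² = 75.5 × 14% = 10.57 oz.
Convert to per hectare: 10.57 × 100 = 1057 oz.

1057.00 oz K₂O per hectare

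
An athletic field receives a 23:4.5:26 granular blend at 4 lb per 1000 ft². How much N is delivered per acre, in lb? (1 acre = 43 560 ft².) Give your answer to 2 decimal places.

nitrogen per 1000 ft² = 4 × 23% = 0.92 lb.
Convert to per acre: 0.92 × 43.56 = 40.0752 lb.

40.08 lb N per acre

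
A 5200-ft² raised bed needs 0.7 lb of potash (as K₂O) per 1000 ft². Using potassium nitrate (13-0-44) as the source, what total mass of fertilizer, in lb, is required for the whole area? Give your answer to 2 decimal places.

8.27 lb

Product per 1000 ft² = 0.7 / 44% = 1.59091 lb.
Total product = 1.59091 × 5200 / 1000 = 8.27273 lb.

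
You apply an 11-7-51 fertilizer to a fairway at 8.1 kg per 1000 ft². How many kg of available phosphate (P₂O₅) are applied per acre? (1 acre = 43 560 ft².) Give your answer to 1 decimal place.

P₂O₅ per 1000 ft² = 8.1 × 7% = 0.567 kg.
Convert to per acre: 0.567 × 43.56 = 24.6985 kg.

24.7 kg P₂O₅ per acre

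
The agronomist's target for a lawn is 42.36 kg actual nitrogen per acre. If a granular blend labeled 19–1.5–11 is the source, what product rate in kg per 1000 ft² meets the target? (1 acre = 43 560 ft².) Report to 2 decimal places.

Product per acre = 42.36 / 19% = 222.947 kg.
Convert to per 1000 ft²: 222.947 × 0.0229568 = 5.11817 kg.

5.12 kg of product per thousand sq ft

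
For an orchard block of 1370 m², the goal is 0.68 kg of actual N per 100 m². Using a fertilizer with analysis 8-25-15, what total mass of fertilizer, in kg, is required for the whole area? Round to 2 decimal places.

Product per 100 m² = 0.68 / 8% = 8.5 kg.
Total product = 8.5 × 1370 / 100 = 116.45 kg.

116.45 kg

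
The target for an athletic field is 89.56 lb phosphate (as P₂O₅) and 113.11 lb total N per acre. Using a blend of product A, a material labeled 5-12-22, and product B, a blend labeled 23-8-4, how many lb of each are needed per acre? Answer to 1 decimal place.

Per-acre balance (a = product A, b = product B):
P₂O₅: 0.12·a + 0.08·b = 89.56
N: 0.05·a + 0.23·b = 113.11
From row1: a = (89.56 − 0.08·b) / 0.12.
Into row2: 0.05·(89.56 − 0.08·b)/0.12 + 0.23·b = 113.11 → b = 385.39, a = 489.407.

489.4 lb product A, 385.4 lb product B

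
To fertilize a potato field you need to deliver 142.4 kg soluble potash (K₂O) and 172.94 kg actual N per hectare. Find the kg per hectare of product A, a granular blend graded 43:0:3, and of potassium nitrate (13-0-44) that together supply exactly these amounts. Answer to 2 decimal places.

310.75 kg product A, 302.45 kg potassium nitrate

Let a = kg of product A, b = kg of potassium nitrate (per hectare).
K₂O: 0.03·a + 0.44·b = 142.4
N: 0.43·a + 0.13·b = 172.94
From row1: a = (142.4 − 0.44·b) / 0.03.
Into row2: 0.43·(142.4 − 0.44·b)/0.03 + 0.13·b = 172.94 → b = 302.449, a = 310.748.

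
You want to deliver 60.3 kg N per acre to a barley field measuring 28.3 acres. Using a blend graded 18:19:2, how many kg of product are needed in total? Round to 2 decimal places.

Product per acre = 60.3 / 18% = 335 kg.
Total product = 335 × 28.3 = 9480.5 kg.

9480.50 kg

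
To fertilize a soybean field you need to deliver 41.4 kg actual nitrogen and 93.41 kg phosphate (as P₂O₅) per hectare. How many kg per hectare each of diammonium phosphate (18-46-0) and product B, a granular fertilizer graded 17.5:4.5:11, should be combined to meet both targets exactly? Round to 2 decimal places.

200.05 kg diammonium phosphate, 30.80 kg product B

Per-hectare balance (a = diammonium phosphate, b = product B):
N: 0.18·a + 0.175·b = 41.4
P₂O₅: 0.46·a + 0.045·b = 93.41
Solving simultaneously: a = 200.052, b = 30.8039.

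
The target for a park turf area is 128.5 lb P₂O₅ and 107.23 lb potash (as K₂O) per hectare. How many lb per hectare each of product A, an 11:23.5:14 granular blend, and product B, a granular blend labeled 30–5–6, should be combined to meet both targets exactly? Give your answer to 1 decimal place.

330.8 lb product A, 1015.4 lb product B

With a, b = lb per hectare of product A and product B:
P₂O₅: 0.235·a + 0.05·b = 128.5
K₂O: 0.14·a + 0.06·b = 107.23
Solving simultaneously: a = 330.775, b = 1015.36.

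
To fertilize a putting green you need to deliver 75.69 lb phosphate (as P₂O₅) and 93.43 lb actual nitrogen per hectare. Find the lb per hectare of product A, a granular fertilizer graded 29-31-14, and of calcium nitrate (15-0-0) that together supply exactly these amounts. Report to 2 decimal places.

244.16 lb product A, 150.82 lb calcium nitrate

Per-hectare balance (a = product A, b = calcium nitrate):
P₂O₅: 0.31·a + 0·b = 75.69
N: 0.29·a + 0.15·b = 93.43
From row1: a = (75.69 − 0·b) / 0.31.
Into row2: 0.29·(75.69 − 0·b)/0.31 + 0.15·b = 93.43 → b = 150.822, a = 244.161.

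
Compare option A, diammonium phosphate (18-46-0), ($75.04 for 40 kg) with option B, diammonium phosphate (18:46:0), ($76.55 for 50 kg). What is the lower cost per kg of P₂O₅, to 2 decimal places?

option A: P₂O₅ per bag = 40 × 46% = 18.4 kg; cost = 75.04 / 18.4 = $4.0783/kg P₂O₅.
option B: P₂O₅ per bag = 50 × 46% = 23 kg; cost = 76.55 / 23 = $3.3283/kg P₂O₅.
option B is cheaper.

$3.33 per kg P₂O₅ (option B)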